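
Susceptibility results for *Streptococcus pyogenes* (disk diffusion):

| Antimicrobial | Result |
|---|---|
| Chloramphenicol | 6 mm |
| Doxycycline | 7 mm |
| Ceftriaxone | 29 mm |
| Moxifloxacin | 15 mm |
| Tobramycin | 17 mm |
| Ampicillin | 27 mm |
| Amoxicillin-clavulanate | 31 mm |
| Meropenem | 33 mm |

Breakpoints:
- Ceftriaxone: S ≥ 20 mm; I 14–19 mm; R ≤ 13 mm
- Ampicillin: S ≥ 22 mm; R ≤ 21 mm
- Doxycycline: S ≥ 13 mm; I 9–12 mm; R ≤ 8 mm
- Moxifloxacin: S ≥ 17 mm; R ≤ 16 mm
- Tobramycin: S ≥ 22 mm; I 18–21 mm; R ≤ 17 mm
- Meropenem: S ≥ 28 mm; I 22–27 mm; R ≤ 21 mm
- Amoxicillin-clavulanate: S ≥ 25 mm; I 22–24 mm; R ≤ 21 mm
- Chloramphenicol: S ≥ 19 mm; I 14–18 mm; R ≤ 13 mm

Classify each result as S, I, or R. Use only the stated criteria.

R, R, S, R, R, S, S, S

Chloramphenicol (6 mm) ≤ 13 mm — Resistant
Doxycycline 7 mm: ≤ 8 mm — resistant
Ceftriaxone 29 mm: ≥ 20 mm — Susceptible
Moxifloxacin (15 mm) ≤ 16 mm → R
Tobramycin: 17 mm is ≤ 17 mm → resistant
Ampicillin (27 mm) ≥ 22 mm ⇒ S
Amoxicillin-clavulanate (31 mm) ≥ 25 mm ⇒ S
Meropenem: 33 mm is ≥ 28 mm — Susceptible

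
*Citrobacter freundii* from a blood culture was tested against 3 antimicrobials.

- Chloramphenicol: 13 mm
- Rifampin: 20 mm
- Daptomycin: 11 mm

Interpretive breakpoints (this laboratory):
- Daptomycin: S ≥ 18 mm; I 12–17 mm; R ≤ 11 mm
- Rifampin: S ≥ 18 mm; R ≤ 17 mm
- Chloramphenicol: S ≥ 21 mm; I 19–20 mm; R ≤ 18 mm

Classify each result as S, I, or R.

R, S, R

Chloramphenicol 13 mm: ≤ 18 mm ⇒ R
Rifampin 20 mm: ≥ 18 mm → susceptible
Daptomycin: 11 mm is ≤ 11 mm — R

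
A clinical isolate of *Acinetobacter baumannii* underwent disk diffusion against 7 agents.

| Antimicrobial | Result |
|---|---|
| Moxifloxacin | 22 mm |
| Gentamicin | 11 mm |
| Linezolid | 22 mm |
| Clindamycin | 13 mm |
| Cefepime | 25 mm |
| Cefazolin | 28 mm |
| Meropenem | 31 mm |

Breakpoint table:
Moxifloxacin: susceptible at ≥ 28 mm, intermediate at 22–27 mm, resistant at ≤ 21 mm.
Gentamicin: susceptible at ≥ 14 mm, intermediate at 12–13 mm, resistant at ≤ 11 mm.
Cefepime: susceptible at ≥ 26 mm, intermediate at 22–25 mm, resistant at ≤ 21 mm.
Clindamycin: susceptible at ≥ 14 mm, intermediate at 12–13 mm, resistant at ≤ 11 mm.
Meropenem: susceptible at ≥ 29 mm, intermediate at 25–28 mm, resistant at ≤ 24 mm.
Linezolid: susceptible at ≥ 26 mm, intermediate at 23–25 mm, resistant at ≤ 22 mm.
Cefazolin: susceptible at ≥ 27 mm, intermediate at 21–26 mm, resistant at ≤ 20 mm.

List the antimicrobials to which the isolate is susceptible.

Moxifloxacin 22 mm: in 22–27 mm — I
Gentamicin 11 mm: ≤ 11 mm ⇒ R
Linezolid 22 mm: ≤ 22 mm → resistant
Clindamycin 13 mm: in 12–13 mm → intermediate
Cefepime 25 mm: in 22–25 mm → Intermediate
Cefazolin (28 mm) ≥ 27 mm — S
Meropenem 31 mm: ≥ 29 mm — susceptible

cefazolin, meropenem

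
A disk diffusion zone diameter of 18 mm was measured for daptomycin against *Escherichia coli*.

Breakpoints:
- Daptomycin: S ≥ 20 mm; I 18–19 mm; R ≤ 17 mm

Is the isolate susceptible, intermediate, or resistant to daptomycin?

I

Daptomycin: 18 mm is in 18–19 mm ⇒ intermediate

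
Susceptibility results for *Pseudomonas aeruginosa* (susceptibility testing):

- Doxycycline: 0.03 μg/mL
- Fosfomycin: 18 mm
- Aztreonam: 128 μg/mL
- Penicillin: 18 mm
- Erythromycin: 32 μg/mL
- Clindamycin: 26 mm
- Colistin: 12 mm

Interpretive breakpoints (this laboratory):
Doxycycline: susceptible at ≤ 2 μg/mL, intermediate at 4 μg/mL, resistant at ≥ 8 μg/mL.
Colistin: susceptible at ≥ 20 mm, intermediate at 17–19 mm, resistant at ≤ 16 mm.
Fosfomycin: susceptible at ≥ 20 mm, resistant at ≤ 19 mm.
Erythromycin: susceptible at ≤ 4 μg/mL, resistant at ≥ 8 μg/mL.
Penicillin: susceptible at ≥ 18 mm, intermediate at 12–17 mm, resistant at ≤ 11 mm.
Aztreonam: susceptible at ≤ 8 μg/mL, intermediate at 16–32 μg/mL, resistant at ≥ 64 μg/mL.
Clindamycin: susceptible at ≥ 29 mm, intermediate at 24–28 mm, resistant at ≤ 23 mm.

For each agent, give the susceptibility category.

Doxycycline (0.03 μg/mL) ≤ 2 μg/mL ⇒ Susceptible
Fosfomycin (18 mm) ≤ 19 mm — resistant
Aztreonam (128 μg/mL) ≥ 64 μg/mL → resistant
Penicillin 18 mm: ≥ 18 mm — S
Erythromycin: 32 μg/mL is ≥ 8 μg/mL ⇒ Resistant
Clindamycin: 26 mm is in 24–28 mm ⇒ I
Colistin: 12 mm is ≤ 16 mm → resistant

S, R, R, S, R, I, R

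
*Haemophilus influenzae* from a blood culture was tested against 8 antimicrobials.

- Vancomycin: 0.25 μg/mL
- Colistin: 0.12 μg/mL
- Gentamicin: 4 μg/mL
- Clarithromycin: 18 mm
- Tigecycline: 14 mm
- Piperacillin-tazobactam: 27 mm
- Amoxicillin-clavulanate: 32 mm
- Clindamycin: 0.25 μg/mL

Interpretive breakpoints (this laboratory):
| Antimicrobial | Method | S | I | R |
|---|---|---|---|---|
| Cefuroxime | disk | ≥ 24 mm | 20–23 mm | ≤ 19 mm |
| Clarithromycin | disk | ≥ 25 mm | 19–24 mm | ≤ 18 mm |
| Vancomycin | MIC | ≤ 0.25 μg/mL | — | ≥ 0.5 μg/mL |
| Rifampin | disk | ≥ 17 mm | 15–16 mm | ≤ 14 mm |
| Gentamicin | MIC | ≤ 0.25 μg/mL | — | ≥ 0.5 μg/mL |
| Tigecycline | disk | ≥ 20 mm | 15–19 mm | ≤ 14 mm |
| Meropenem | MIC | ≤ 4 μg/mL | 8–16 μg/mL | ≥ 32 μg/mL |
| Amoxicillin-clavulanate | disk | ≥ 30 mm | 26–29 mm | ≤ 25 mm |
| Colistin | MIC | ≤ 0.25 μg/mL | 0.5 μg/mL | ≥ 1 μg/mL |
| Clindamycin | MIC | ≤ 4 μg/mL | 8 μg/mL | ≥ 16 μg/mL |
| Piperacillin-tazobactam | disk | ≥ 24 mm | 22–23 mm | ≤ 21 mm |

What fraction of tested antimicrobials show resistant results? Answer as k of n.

Vancomycin: 0.25 μg/mL is ≤ 0.25 μg/mL ⇒ susceptible
Colistin 0.12 μg/mL: ≤ 0.25 μg/mL → S
Gentamicin 4 μg/mL: ≥ 0.5 μg/mL → resistant
Clarithromycin 18 mm: ≤ 18 mm ⇒ Resistant
Tigecycline (14 mm) ≤ 14 mm → R
Piperacillin-tazobactam 27 mm: ≥ 24 mm — S
Amoxicillin-clavulanate: 32 mm is ≥ 30 mm → susceptible
Clindamycin (0.25 μg/mL) ≤ 4 μg/mL ⇒ S
Resistant: 3/8

3 of 8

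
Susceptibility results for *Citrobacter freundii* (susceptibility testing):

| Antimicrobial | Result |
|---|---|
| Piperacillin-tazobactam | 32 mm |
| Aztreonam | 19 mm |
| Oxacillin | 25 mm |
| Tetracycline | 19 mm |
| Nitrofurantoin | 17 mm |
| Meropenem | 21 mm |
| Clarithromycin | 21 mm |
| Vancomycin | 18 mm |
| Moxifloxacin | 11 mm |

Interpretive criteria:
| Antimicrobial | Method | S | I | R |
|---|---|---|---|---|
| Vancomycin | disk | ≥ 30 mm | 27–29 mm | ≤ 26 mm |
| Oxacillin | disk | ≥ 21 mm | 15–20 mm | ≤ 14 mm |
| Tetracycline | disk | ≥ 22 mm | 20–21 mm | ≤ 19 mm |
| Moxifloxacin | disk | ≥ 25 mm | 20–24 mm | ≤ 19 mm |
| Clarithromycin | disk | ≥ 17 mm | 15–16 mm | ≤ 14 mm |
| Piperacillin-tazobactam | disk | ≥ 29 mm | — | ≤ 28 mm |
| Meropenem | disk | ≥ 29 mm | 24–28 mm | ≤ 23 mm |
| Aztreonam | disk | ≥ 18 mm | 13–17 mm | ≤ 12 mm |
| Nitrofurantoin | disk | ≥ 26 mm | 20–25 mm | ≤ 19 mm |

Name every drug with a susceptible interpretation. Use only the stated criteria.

piperacillin-tazobactam, aztreonam, oxacillin, clarithromycin

Piperacillin-tazobactam 32 mm: ≥ 29 mm → S
Aztreonam 19 mm: ≥ 18 mm ⇒ Susceptible
Oxacillin (25 mm) ≥ 21 mm ⇒ Susceptible
Tetracycline (19 mm) ≤ 19 mm — Resistant
Nitrofurantoin 17 mm: ≤ 19 mm → Resistant
Meropenem 21 mm: ≤ 23 mm → resistant
Clarithromycin (21 mm) ≥ 17 mm → S
Vancomycin 18 mm: ≤ 26 mm ⇒ resistant
Moxifloxacin 11 mm: ≤ 19 mm → Resistant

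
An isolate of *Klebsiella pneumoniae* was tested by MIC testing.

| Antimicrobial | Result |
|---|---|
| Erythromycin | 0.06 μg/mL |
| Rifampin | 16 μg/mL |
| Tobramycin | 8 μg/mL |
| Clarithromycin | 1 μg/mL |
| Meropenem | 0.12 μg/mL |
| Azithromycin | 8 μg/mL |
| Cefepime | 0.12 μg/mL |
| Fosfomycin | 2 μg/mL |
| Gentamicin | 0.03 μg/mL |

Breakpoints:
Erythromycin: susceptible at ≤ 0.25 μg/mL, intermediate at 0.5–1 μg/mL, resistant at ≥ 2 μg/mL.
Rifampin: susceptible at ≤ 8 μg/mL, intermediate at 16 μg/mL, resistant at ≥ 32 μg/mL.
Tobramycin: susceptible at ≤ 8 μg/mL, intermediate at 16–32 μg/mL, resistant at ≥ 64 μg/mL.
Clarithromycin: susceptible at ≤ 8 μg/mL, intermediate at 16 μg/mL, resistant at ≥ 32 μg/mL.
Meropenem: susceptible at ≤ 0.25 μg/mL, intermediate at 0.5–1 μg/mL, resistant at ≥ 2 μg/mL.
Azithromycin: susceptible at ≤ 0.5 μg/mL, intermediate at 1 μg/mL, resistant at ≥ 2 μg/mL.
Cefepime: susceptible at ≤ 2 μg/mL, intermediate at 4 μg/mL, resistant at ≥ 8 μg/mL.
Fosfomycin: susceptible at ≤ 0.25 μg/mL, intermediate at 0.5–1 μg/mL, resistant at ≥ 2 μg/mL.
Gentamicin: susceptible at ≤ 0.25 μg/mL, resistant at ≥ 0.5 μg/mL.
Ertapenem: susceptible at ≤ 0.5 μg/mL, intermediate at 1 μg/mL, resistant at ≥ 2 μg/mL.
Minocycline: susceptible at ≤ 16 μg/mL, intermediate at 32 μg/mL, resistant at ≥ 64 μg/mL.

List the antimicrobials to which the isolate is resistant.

azithromycin, fosfomycin

Erythromycin: 0.06 μg/mL is ≤ 0.25 μg/mL — S
Rifampin: 16 μg/mL is = 16 μg/mL ⇒ I
Tobramycin: 8 μg/mL is ≤ 8 μg/mL — Susceptible
Clarithromycin: 1 μg/mL is ≤ 8 μg/mL — S
Meropenem 0.12 μg/mL: ≤ 0.25 μg/mL → susceptible
Azithromycin: 8 μg/mL is ≥ 2 μg/mL → R
Cefepime (0.12 μg/mL) ≤ 2 μg/mL → susceptible
Fosfomycin: 2 μg/mL is ≥ 2 μg/mL ⇒ resistant
Gentamicin (0.03 μg/mL) ≤ 0.25 μg/mL ⇒ susceptible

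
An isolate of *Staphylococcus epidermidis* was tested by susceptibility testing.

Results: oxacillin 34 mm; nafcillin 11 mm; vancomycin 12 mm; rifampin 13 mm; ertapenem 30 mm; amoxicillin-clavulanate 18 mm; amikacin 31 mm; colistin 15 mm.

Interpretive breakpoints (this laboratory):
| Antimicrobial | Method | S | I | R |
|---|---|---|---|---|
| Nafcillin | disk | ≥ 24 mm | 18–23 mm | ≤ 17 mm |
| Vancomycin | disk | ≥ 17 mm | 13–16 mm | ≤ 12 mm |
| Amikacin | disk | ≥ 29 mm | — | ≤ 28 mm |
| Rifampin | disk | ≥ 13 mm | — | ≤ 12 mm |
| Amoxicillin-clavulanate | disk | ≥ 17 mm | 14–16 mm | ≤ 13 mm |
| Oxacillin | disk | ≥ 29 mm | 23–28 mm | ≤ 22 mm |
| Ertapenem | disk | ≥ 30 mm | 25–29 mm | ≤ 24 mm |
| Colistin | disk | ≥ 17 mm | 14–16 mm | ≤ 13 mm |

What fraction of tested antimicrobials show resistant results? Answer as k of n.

2 of 8

Oxacillin: 34 mm is ≥ 29 mm ⇒ Susceptible
Nafcillin (11 mm) ≤ 17 mm — Resistant
Vancomycin 12 mm: ≤ 12 mm ⇒ R
Rifampin 13 mm: ≥ 13 mm → Susceptible
Ertapenem (30 mm) ≥ 30 mm ⇒ S
Amoxicillin-clavulanate 18 mm: ≥ 17 mm — S
Amikacin: 31 mm is ≥ 29 mm ⇒ Susceptible
Colistin (15 mm) in 14–16 mm ⇒ Intermediate
Resistant: 2/8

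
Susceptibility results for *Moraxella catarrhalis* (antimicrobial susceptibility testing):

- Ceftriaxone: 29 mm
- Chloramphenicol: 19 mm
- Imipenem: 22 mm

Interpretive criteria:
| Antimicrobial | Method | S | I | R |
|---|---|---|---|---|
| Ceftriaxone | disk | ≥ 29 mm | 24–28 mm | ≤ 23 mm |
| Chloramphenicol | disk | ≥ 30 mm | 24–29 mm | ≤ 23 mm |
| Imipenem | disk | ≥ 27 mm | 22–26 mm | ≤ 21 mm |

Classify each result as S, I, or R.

Ceftriaxone: 29 mm is ≥ 29 mm ⇒ Susceptible
Chloramphenicol 19 mm: ≤ 23 mm — Resistant
Imipenem 22 mm: in 22–26 mm → intermediate

S, R, I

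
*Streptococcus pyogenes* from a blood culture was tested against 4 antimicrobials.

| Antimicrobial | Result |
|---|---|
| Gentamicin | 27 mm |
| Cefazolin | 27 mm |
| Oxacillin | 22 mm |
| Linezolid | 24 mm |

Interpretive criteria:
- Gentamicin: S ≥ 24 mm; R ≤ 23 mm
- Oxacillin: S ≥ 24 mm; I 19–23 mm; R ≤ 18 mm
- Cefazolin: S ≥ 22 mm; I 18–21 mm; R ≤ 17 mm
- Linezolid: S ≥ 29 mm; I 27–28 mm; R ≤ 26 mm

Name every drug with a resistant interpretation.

linezolid

Gentamicin 27 mm: ≥ 24 mm ⇒ susceptible
Cefazolin: 27 mm is ≥ 22 mm → S
Oxacillin (22 mm) in 19–23 mm → I
Linezolid: 24 mm is ≤ 26 mm — Resistant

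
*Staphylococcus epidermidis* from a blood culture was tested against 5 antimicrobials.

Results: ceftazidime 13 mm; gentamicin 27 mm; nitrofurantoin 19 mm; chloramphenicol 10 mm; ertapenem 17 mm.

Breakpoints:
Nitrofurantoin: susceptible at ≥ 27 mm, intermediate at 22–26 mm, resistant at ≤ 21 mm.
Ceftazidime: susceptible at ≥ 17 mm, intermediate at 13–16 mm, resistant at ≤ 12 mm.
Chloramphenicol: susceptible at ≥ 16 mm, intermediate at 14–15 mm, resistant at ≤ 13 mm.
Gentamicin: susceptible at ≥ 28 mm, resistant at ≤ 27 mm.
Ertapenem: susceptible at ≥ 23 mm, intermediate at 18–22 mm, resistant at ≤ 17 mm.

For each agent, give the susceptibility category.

I, R, R, R, R

Ceftazidime: 13 mm is in 13–16 mm ⇒ I
Gentamicin (27 mm) ≤ 27 mm → R
Nitrofurantoin 19 mm: ≤ 21 mm ⇒ Resistant
Chloramphenicol 10 mm: ≤ 13 mm → Resistant
Ertapenem: 17 mm is ≤ 17 mm — resistant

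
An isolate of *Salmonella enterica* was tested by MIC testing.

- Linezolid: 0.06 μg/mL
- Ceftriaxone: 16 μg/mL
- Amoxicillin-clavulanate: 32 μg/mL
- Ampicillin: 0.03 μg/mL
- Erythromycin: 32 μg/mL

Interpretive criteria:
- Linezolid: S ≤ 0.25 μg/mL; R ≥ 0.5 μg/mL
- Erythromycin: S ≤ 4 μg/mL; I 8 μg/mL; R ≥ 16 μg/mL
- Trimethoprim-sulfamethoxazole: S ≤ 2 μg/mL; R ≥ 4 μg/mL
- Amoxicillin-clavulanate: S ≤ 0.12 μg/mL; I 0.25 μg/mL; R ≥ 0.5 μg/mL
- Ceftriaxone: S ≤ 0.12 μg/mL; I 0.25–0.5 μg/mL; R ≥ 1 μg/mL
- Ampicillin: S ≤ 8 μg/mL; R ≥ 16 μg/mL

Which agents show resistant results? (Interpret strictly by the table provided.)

Linezolid 0.06 μg/mL: ≤ 0.25 μg/mL — susceptible
Ceftriaxone: 16 μg/mL is ≥ 1 μg/mL → Resistant
Amoxicillin-clavulanate: 32 μg/mL is ≥ 0.5 μg/mL — resistant
Ampicillin (0.03 μg/mL) ≤ 8 μg/mL ⇒ Susceptible
Erythromycin 32 μg/mL: ≥ 16 μg/mL ⇒ resistant

ceftriaxone, amoxicillin-clavulanate, erythromycin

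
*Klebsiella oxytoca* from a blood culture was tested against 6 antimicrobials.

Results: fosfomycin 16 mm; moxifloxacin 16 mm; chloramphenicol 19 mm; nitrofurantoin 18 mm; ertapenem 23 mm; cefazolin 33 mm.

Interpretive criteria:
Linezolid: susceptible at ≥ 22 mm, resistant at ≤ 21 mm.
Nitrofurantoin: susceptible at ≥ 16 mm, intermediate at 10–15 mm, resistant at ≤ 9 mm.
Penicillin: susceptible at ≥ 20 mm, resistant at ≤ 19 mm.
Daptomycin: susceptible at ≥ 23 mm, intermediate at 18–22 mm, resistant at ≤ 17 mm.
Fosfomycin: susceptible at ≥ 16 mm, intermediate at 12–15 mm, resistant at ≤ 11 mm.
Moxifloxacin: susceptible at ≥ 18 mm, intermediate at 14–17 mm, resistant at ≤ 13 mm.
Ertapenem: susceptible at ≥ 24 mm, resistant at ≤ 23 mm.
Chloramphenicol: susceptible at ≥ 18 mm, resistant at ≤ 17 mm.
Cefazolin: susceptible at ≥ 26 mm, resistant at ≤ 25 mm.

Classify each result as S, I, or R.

S, I, S, S, R, S

Fosfomycin 16 mm: ≥ 16 mm — Susceptible
Moxifloxacin 16 mm: in 14–17 mm — Intermediate
Chloramphenicol: 19 mm is ≥ 18 mm → susceptible
Nitrofurantoin (18 mm) ≥ 16 mm ⇒ susceptible
Ertapenem 23 mm: ≤ 23 mm — R
Cefazolin 33 mm: ≥ 26 mm ⇒ susceptible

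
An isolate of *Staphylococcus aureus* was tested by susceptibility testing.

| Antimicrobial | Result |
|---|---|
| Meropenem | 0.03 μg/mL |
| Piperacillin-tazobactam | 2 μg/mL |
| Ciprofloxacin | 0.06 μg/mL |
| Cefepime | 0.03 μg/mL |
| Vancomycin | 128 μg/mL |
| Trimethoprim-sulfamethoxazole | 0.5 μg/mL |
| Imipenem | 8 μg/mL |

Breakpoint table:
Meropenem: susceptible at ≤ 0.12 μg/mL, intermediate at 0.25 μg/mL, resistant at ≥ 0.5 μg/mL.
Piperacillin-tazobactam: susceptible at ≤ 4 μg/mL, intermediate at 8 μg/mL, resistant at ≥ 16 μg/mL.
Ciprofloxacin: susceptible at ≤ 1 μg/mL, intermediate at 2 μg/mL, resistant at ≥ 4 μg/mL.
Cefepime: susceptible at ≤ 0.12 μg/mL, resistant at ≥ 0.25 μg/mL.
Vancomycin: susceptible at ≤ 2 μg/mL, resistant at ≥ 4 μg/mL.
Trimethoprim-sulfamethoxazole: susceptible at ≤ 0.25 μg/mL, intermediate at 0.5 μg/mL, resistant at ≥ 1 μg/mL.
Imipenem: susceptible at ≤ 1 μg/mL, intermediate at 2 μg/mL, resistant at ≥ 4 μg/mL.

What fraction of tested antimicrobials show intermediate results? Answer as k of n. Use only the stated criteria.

1 of 7

Meropenem: 0.03 μg/mL is ≤ 0.12 μg/mL → Susceptible
Piperacillin-tazobactam: 2 μg/mL is ≤ 4 μg/mL → Susceptible
Ciprofloxacin 0.06 μg/mL: ≤ 1 μg/mL ⇒ Susceptible
Cefepime: 0.03 μg/mL is ≤ 0.12 μg/mL — Susceptible
Vancomycin 128 μg/mL: ≥ 4 μg/mL → Resistant
Trimethoprim-sulfamethoxazole: 0.5 μg/mL is = 0.5 μg/mL — intermediate
Imipenem: 8 μg/mL is ≥ 4 μg/mL — R
Intermediate: 1/7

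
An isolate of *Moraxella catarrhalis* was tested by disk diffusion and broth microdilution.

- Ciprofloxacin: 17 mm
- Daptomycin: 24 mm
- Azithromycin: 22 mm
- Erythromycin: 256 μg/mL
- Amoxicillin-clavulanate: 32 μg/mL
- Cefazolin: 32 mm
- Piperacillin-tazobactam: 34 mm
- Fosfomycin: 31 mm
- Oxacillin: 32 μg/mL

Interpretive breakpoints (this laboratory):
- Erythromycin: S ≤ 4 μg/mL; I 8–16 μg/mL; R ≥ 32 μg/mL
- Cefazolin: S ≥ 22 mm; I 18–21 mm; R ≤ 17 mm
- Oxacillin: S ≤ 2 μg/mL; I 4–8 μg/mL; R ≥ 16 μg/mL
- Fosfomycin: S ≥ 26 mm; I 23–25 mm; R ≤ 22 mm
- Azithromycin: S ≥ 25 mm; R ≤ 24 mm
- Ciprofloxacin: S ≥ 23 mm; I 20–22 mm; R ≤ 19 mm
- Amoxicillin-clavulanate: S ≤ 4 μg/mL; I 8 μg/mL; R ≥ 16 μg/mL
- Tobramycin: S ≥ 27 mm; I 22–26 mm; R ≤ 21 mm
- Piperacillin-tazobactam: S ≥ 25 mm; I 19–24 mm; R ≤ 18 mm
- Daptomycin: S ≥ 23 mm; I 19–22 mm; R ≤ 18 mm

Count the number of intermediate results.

0

Ciprofloxacin: 17 mm is ≤ 19 mm ⇒ Resistant
Daptomycin: 24 mm is ≥ 23 mm → Susceptible
Azithromycin: 22 mm is ≤ 24 mm — Resistant
Erythromycin 256 μg/mL: ≥ 32 μg/mL ⇒ resistant
Amoxicillin-clavulanate 32 μg/mL: ≥ 16 μg/mL ⇒ Resistant
Cefazolin 32 mm: ≥ 22 mm ⇒ susceptible
Piperacillin-tazobactam 34 mm: ≥ 25 mm — S
Fosfomycin 31 mm: ≥ 26 mm ⇒ susceptible
Oxacillin 32 μg/mL: ≥ 16 μg/mL → resistant
Intermediate: 0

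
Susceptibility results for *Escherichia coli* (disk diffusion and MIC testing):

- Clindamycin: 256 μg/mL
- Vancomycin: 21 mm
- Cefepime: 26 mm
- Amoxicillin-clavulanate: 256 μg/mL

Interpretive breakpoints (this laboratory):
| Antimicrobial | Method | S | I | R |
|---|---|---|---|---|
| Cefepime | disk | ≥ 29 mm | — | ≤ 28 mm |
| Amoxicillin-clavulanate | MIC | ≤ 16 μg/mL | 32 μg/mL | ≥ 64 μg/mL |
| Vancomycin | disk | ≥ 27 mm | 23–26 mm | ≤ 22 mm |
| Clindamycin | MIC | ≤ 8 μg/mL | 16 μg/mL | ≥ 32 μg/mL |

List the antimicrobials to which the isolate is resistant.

Clindamycin (256 μg/mL) ≥ 32 μg/mL → R
Vancomycin: 21 mm is ≤ 22 mm — R
Cefepime (26 mm) ≤ 28 mm — R
Amoxicillin-clavulanate: 256 μg/mL is ≥ 64 μg/mL — resistant

clindamycin, vancomycin, cefepime, amoxicillin-clavulanate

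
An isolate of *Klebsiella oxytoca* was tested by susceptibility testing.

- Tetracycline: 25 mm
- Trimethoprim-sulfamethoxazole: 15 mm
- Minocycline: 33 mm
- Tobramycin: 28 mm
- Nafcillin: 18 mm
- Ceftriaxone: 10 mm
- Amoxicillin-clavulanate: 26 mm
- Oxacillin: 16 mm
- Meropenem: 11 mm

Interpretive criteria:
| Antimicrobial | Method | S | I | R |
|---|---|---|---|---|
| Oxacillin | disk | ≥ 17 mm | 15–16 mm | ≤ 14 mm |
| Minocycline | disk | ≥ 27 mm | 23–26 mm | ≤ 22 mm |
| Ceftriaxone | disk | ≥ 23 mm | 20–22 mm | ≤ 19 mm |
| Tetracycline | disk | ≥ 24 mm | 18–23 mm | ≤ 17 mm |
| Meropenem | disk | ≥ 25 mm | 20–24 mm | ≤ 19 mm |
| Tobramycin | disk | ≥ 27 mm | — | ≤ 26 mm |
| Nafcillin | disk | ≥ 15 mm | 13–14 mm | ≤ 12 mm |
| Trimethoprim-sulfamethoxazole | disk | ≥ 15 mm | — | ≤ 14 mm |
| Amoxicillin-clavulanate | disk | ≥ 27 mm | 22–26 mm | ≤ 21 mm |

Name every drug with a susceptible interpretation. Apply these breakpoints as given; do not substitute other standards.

tetracycline, trimethoprim-sulfamethoxazole, minocycline, tobramycin, nafcillin

Tetracycline 25 mm: ≥ 24 mm ⇒ susceptible
Trimethoprim-sulfamethoxazole (15 mm) ≥ 15 mm ⇒ susceptible
Minocycline (33 mm) ≥ 27 mm — S
Tobramycin (28 mm) ≥ 27 mm ⇒ susceptible
Nafcillin (18 mm) ≥ 15 mm → Susceptible
Ceftriaxone (10 mm) ≤ 19 mm ⇒ resistant
Amoxicillin-clavulanate (26 mm) in 22–26 mm ⇒ Intermediate
Oxacillin: 16 mm is in 15–16 mm → intermediate
Meropenem: 11 mm is ≤ 19 mm → resistant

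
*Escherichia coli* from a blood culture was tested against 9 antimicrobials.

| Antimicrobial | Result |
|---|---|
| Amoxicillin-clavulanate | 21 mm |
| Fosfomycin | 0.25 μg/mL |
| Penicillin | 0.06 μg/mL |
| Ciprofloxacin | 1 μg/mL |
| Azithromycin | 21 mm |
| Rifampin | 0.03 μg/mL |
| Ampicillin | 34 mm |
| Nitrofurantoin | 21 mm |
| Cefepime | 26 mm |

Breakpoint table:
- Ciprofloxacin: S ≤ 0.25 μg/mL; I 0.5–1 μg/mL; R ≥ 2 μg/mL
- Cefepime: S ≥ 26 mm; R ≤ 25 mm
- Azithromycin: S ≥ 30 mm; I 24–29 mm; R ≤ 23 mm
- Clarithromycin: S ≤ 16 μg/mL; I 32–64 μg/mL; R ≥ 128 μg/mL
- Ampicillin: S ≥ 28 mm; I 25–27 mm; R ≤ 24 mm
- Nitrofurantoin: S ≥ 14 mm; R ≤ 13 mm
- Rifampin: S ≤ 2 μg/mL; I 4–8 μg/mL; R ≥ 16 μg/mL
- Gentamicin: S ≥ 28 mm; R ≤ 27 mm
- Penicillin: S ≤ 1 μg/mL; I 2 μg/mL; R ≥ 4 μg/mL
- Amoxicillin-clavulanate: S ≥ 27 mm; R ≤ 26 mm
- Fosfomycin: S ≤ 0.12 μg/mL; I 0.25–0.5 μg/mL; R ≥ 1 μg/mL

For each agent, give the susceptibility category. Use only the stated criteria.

R, I, S, I, R, S, S, S, S

Amoxicillin-clavulanate: 21 mm is ≤ 26 mm ⇒ resistant
Fosfomycin (0.25 μg/mL) in 0.25–0.5 μg/mL → intermediate
Penicillin 0.06 μg/mL: ≤ 1 μg/mL — susceptible
Ciprofloxacin (1 μg/mL) in 0.5–1 μg/mL — intermediate
Azithromycin (21 mm) ≤ 23 mm ⇒ R
Rifampin: 0.03 μg/mL is ≤ 2 μg/mL ⇒ Susceptible
Ampicillin: 34 mm is ≥ 28 mm — susceptible
Nitrofurantoin: 21 mm is ≥ 14 mm → S
Cefepime: 26 mm is ≥ 26 mm — susceptible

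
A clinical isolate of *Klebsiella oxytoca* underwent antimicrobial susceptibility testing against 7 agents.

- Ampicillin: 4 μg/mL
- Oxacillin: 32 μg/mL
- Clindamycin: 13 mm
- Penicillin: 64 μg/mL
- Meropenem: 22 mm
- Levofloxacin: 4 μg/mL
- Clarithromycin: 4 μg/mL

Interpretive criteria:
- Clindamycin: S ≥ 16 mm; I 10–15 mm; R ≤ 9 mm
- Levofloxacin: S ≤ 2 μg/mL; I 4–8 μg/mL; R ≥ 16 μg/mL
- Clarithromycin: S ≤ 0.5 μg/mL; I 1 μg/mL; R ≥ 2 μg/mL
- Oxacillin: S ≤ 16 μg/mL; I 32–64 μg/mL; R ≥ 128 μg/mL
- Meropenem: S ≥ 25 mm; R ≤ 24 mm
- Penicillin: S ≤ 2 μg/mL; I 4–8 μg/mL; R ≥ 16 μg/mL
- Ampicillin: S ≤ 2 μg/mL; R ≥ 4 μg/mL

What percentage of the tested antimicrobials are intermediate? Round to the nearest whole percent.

Ampicillin (4 μg/mL) ≥ 4 μg/mL ⇒ Resistant
Oxacillin 32 μg/mL: in 32–64 μg/mL → Intermediate
Clindamycin: 13 mm is in 10–15 mm ⇒ Intermediate
Penicillin (64 μg/mL) ≥ 16 μg/mL ⇒ Resistant
Meropenem: 22 mm is ≤ 24 mm ⇒ R
Levofloxacin: 4 μg/mL is in 4–8 μg/mL — Intermediate
Clarithromycin 4 μg/mL: ≥ 2 μg/mL ⇒ resistant
Intermediate: 3/7

43%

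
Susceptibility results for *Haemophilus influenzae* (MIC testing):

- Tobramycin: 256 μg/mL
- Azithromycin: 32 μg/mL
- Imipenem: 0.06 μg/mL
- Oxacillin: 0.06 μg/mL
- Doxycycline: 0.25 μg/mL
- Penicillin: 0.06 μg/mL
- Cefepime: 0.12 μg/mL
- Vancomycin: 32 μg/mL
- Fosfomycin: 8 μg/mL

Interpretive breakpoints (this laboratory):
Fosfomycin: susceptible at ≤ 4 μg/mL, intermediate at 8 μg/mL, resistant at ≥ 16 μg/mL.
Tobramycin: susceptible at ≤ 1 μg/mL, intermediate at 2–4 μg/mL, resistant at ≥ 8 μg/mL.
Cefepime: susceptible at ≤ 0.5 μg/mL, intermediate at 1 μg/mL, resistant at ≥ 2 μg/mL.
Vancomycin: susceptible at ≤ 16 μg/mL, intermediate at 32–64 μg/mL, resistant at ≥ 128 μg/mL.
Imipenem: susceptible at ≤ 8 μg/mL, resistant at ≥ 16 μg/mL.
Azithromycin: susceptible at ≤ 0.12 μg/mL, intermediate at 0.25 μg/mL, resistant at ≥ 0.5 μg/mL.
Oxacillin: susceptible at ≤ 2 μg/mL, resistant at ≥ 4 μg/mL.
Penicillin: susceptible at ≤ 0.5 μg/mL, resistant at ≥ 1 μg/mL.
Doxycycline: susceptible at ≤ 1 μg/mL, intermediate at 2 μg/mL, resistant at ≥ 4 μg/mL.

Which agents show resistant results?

tobramycin, azithromycin

Tobramycin (256 μg/mL) ≥ 8 μg/mL ⇒ Resistant
Azithromycin (32 μg/mL) ≥ 0.5 μg/mL — R
Imipenem 0.06 μg/mL: ≤ 8 μg/mL ⇒ S
Oxacillin 0.06 μg/mL: ≤ 2 μg/mL ⇒ S
Doxycycline: 0.25 μg/mL is ≤ 1 μg/mL — Susceptible
Penicillin: 0.06 μg/mL is ≤ 0.5 μg/mL ⇒ susceptible
Cefepime (0.12 μg/mL) ≤ 0.5 μg/mL ⇒ susceptible
Vancomycin (32 μg/mL) in 32–64 μg/mL → I
Fosfomycin: 8 μg/mL is = 8 μg/mL — intermediate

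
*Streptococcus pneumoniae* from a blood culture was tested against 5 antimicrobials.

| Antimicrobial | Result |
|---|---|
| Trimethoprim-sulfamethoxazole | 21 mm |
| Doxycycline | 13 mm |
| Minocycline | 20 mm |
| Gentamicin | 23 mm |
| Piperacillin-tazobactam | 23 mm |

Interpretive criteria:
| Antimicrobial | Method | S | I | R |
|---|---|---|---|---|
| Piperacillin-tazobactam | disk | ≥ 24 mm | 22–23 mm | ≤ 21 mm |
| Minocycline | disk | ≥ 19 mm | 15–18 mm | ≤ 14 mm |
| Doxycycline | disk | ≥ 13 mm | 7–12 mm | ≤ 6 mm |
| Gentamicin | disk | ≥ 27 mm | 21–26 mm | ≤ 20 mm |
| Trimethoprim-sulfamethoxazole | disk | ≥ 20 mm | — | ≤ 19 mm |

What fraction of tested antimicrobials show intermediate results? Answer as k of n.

2 of 5

Trimethoprim-sulfamethoxazole (21 mm) ≥ 20 mm ⇒ susceptible
Doxycycline (13 mm) ≥ 13 mm ⇒ S
Minocycline (20 mm) ≥ 19 mm ⇒ susceptible
Gentamicin 23 mm: in 21–26 mm → intermediate
Piperacillin-tazobactam 23 mm: in 22–23 mm → Intermediate
Intermediate: 2/5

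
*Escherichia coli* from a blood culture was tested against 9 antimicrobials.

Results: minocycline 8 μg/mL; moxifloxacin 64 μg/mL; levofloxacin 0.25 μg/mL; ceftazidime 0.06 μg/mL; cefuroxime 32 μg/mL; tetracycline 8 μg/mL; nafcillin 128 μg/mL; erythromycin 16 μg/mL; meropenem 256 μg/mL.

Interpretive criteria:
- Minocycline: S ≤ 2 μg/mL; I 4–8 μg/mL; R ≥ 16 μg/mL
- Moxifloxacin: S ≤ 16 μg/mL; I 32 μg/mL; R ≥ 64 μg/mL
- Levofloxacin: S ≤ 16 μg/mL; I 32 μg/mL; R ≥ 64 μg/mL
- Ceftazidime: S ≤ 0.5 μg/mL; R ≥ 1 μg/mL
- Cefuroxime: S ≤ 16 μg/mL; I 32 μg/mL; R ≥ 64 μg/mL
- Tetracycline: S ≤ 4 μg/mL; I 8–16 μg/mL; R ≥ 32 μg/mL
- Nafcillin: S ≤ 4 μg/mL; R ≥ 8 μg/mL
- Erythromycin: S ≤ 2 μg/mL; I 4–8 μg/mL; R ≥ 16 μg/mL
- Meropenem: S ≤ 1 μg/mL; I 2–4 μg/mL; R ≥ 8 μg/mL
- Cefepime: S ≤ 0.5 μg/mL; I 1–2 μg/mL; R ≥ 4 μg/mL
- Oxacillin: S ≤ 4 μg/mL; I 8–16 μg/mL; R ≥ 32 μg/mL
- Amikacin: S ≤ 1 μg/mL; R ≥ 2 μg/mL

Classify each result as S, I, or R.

Minocycline 8 μg/mL: in 4–8 μg/mL — Intermediate
Moxifloxacin 64 μg/mL: ≥ 64 μg/mL → R
Levofloxacin: 0.25 μg/mL is ≤ 16 μg/mL — S
Ceftazidime 0.06 μg/mL: ≤ 0.5 μg/mL → S
Cefuroxime 32 μg/mL: = 32 μg/mL ⇒ Intermediate
Tetracycline 8 μg/mL: in 8–16 μg/mL — intermediate
Nafcillin: 128 μg/mL is ≥ 8 μg/mL → Resistant
Erythromycin: 16 μg/mL is ≥ 16 μg/mL — resistant
Meropenem: 256 μg/mL is ≥ 8 μg/mL ⇒ R

I, R, S, S, I, I, R, R, R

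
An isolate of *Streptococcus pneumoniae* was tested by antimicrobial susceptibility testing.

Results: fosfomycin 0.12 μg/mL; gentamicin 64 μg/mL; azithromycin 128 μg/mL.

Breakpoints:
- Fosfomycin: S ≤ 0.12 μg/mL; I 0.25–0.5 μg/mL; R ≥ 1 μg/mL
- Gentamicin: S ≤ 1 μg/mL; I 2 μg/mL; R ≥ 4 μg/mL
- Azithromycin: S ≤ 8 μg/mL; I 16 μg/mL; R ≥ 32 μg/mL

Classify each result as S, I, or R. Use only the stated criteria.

Fosfomycin (0.12 μg/mL) ≤ 0.12 μg/mL — Susceptible
Gentamicin 64 μg/mL: ≥ 4 μg/mL → Resistant
Azithromycin 128 μg/mL: ≥ 32 μg/mL ⇒ resistant

S, R, R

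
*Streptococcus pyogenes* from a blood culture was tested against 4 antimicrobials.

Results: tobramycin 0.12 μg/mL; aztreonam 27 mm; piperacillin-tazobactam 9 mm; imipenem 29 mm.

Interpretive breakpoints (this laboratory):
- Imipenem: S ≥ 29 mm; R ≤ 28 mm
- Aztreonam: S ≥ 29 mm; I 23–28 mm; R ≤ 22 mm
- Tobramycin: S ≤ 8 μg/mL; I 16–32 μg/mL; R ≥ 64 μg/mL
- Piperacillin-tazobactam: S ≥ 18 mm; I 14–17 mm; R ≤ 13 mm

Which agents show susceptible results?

tobramycin, imipenem

Tobramycin (0.12 μg/mL) ≤ 8 μg/mL — S
Aztreonam: 27 mm is in 23–28 mm → Intermediate
Piperacillin-tazobactam 9 mm: ≤ 13 mm — resistant
Imipenem (29 mm) ≥ 29 mm ⇒ Susceptible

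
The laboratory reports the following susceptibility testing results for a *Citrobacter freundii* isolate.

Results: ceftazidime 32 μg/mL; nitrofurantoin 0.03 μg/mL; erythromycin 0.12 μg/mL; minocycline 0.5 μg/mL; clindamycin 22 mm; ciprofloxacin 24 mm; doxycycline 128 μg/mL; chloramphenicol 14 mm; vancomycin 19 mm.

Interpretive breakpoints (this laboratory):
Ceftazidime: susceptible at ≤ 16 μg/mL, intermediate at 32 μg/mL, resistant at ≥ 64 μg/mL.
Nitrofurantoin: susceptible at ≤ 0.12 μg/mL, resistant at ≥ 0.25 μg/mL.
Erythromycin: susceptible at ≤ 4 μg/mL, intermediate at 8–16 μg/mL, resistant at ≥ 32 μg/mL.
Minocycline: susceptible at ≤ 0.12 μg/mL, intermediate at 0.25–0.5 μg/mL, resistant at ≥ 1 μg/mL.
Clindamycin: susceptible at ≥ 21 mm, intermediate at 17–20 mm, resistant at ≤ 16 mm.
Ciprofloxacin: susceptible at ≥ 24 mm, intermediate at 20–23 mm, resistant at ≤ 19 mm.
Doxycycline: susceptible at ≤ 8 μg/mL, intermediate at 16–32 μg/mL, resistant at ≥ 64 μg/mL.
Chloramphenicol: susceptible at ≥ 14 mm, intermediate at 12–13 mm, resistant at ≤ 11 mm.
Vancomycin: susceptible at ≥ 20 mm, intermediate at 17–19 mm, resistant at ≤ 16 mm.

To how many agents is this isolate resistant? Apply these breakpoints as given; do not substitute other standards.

Ceftazidime 32 μg/mL: = 32 μg/mL ⇒ Intermediate
Nitrofurantoin (0.03 μg/mL) ≤ 0.12 μg/mL — Susceptible
Erythromycin (0.12 μg/mL) ≤ 4 μg/mL — susceptible
Minocycline 0.5 μg/mL: in 0.25–0.5 μg/mL — Intermediate
Clindamycin 22 mm: ≥ 21 mm ⇒ S
Ciprofloxacin: 24 mm is ≥ 24 mm — susceptible
Doxycycline 128 μg/mL: ≥ 64 μg/mL ⇒ Resistant
Chloramphenicol (14 mm) ≥ 14 mm — Susceptible
Vancomycin (19 mm) in 17–19 mm → intermediate
Resistant: 1

1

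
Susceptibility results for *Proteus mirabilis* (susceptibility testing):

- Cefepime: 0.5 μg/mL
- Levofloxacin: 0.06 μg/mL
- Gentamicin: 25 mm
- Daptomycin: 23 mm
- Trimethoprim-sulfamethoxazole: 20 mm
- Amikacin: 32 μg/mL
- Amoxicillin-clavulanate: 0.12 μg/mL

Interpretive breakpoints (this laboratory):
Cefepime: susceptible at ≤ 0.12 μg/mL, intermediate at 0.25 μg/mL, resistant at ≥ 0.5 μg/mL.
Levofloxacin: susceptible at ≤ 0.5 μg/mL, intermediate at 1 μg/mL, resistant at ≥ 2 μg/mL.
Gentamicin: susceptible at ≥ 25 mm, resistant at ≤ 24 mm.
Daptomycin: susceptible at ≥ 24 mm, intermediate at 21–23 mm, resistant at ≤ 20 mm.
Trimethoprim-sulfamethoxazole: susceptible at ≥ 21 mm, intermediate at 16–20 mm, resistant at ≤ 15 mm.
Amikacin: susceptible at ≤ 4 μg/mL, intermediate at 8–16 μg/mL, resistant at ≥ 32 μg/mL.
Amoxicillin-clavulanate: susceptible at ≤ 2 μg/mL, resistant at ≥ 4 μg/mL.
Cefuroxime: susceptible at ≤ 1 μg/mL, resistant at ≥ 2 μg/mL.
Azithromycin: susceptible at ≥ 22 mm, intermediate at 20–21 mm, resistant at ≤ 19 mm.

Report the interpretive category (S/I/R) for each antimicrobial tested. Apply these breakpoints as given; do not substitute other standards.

Cefepime (0.5 μg/mL) ≥ 0.5 μg/mL → R
Levofloxacin: 0.06 μg/mL is ≤ 0.5 μg/mL ⇒ S
Gentamicin: 25 mm is ≥ 25 mm — susceptible
Daptomycin: 23 mm is in 21–23 mm → Intermediate
Trimethoprim-sulfamethoxazole: 20 mm is in 16–20 mm ⇒ I
Amikacin: 32 μg/mL is ≥ 32 μg/mL → Resistant
Amoxicillin-clavulanate: 0.12 μg/mL is ≤ 2 μg/mL ⇒ S

R, S, S, I, I, R, S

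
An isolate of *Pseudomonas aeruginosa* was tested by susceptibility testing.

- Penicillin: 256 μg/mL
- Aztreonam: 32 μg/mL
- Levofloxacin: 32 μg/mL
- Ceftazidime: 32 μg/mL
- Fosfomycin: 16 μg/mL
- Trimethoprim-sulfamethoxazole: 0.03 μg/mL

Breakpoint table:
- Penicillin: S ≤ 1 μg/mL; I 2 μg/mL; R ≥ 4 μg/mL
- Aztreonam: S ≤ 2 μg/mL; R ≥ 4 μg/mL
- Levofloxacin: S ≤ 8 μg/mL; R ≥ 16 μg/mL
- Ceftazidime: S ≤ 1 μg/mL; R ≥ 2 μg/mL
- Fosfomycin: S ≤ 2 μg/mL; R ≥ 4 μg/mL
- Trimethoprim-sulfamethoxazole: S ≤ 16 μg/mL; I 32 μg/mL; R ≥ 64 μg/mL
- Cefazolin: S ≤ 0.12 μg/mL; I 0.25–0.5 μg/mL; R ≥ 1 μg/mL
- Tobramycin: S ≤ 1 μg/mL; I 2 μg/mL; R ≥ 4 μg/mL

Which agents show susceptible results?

Penicillin 256 μg/mL: ≥ 4 μg/mL — R
Aztreonam (32 μg/mL) ≥ 4 μg/mL ⇒ Resistant
Levofloxacin 32 μg/mL: ≥ 16 μg/mL — resistant
Ceftazidime 32 μg/mL: ≥ 2 μg/mL ⇒ R
Fosfomycin (16 μg/mL) ≥ 4 μg/mL ⇒ R
Trimethoprim-sulfamethoxazole (0.03 μg/mL) ≤ 16 μg/mL ⇒ S

trimethoprim-sulfamethoxazole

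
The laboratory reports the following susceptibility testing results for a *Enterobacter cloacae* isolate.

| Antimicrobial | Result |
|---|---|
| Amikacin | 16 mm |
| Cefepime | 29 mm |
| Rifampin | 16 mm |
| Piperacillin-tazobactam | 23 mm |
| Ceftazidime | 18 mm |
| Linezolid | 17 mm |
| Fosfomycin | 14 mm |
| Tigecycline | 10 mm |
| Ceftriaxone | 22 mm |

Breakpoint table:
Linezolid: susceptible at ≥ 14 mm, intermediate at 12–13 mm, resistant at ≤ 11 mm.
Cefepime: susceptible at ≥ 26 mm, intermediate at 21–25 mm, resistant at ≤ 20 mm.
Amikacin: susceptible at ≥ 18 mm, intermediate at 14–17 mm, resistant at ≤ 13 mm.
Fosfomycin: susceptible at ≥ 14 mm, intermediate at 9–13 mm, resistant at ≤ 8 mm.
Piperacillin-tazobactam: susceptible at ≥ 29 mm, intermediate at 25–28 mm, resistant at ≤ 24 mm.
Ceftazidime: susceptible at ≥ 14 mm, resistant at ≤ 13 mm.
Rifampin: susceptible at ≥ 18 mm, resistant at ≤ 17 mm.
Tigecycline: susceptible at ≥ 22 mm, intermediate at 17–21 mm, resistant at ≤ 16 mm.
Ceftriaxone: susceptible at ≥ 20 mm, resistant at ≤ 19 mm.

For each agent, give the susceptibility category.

Amikacin (16 mm) in 14–17 mm ⇒ intermediate
Cefepime (29 mm) ≥ 26 mm → susceptible
Rifampin (16 mm) ≤ 17 mm → Resistant
Piperacillin-tazobactam: 23 mm is ≤ 24 mm ⇒ Resistant
Ceftazidime (18 mm) ≥ 14 mm → Susceptible
Linezolid: 17 mm is ≥ 14 mm ⇒ S
Fosfomycin (14 mm) ≥ 14 mm ⇒ Susceptible
Tigecycline 10 mm: ≤ 16 mm ⇒ R
Ceftriaxone 22 mm: ≥ 20 mm — susceptible

I, S, R, R, S, S, S, R, S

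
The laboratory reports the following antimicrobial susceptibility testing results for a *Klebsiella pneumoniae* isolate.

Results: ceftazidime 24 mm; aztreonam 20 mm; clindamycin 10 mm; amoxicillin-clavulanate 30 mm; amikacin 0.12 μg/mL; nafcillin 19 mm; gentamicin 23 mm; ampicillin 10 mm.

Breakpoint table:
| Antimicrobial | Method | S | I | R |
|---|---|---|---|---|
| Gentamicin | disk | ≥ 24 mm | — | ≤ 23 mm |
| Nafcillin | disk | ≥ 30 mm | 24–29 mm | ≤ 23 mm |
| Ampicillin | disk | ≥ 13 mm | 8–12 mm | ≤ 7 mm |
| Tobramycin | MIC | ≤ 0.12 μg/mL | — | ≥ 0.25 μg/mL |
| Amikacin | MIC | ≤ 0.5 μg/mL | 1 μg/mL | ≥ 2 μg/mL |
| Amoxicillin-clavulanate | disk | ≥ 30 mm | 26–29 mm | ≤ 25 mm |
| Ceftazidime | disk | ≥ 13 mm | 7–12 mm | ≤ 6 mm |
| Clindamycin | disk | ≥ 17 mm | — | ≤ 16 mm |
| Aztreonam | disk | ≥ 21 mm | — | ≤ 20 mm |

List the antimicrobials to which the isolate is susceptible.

ceftazidime, amoxicillin-clavulanate, amikacin

Ceftazidime: 24 mm is ≥ 13 mm — susceptible
Aztreonam 20 mm: ≤ 20 mm — R
Clindamycin (10 mm) ≤ 16 mm → Resistant
Amoxicillin-clavulanate (30 mm) ≥ 30 mm → susceptible
Amikacin: 0.12 μg/mL is ≤ 0.5 μg/mL ⇒ susceptible
Nafcillin (19 mm) ≤ 23 mm ⇒ resistant
Gentamicin: 23 mm is ≤ 23 mm — Resistant
Ampicillin: 10 mm is in 8–12 mm — intermediate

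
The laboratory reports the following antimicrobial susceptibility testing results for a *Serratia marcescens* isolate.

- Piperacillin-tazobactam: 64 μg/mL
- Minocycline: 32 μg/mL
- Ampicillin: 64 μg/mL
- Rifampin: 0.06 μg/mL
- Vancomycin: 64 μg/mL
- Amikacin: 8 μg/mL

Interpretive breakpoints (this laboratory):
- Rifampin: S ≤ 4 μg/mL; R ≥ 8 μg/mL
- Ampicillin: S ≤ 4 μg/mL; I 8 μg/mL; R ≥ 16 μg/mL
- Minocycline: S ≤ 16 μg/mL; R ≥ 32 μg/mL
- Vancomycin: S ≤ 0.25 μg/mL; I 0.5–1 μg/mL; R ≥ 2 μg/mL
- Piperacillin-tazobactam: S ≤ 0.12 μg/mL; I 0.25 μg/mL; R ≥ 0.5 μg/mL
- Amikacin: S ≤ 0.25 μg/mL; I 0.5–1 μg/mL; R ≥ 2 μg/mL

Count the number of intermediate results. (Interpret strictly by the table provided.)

0

Piperacillin-tazobactam (64 μg/mL) ≥ 0.5 μg/mL ⇒ Resistant
Minocycline 32 μg/mL: ≥ 32 μg/mL → R
Ampicillin 64 μg/mL: ≥ 16 μg/mL → R
Rifampin (0.06 μg/mL) ≤ 4 μg/mL — S
Vancomycin: 64 μg/mL is ≥ 2 μg/mL ⇒ Resistant
Amikacin: 8 μg/mL is ≥ 2 μg/mL ⇒ resistant
Intermediate: 0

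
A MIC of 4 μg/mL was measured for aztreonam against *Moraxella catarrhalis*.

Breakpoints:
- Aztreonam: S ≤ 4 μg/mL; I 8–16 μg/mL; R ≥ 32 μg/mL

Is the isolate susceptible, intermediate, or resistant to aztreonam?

Aztreonam (4 μg/mL) ≤ 4 μg/mL — Susceptible

Susceptible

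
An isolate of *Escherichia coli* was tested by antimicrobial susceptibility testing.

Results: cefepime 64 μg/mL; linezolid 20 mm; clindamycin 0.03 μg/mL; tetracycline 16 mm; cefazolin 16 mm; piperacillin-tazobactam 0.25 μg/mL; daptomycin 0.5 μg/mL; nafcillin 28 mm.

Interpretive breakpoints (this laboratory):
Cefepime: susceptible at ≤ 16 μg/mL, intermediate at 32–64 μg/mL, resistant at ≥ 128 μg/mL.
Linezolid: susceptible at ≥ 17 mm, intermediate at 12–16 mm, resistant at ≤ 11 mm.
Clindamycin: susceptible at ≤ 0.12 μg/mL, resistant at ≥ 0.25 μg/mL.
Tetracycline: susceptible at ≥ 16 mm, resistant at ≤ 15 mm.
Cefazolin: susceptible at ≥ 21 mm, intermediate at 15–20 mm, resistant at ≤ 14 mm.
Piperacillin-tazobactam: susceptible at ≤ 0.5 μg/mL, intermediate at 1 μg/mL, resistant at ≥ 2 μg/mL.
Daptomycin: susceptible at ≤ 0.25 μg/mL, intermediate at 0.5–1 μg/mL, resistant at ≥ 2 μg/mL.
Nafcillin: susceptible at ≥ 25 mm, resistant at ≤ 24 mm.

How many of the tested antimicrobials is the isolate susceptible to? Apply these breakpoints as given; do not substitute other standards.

Cefepime (64 μg/mL) in 32–64 μg/mL → intermediate
Linezolid: 20 mm is ≥ 17 mm ⇒ susceptible
Clindamycin 0.03 μg/mL: ≤ 0.12 μg/mL — S
Tetracycline (16 mm) ≥ 16 mm → Susceptible
Cefazolin: 16 mm is in 15–20 mm — I
Piperacillin-tazobactam (0.25 μg/mL) ≤ 0.5 μg/mL → Susceptible
Daptomycin (0.5 μg/mL) in 0.5–1 μg/mL → intermediate
Nafcillin 28 mm: ≥ 25 mm → S
Susceptible: 5

5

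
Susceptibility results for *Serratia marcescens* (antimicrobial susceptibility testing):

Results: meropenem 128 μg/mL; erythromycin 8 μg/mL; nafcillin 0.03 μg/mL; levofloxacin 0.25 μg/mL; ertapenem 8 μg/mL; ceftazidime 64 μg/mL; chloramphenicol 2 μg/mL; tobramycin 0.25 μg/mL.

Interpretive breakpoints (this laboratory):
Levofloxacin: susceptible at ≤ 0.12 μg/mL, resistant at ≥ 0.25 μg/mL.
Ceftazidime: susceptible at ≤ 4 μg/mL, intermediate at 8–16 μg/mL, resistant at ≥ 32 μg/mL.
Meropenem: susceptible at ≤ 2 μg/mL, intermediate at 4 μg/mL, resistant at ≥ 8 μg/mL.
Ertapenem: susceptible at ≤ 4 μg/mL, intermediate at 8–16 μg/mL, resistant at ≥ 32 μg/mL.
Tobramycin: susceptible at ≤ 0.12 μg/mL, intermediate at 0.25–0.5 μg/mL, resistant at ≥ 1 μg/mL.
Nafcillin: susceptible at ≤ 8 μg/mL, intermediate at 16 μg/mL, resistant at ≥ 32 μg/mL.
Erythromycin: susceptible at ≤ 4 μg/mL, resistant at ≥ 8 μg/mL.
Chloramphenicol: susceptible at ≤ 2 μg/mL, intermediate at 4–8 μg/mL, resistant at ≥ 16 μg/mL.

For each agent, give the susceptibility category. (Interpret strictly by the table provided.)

Meropenem 128 μg/mL: ≥ 8 μg/mL → Resistant
Erythromycin: 8 μg/mL is ≥ 8 μg/mL → resistant
Nafcillin: 0.03 μg/mL is ≤ 8 μg/mL ⇒ susceptible
Levofloxacin: 0.25 μg/mL is ≥ 0.25 μg/mL → resistant
Ertapenem 8 μg/mL: in 8–16 μg/mL ⇒ I
Ceftazidime 64 μg/mL: ≥ 32 μg/mL — Resistant
Chloramphenicol 2 μg/mL: ≤ 2 μg/mL ⇒ S
Tobramycin 0.25 μg/mL: in 0.25–0.5 μg/mL ⇒ Intermediate

R, R, S, R, I, R, S, I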